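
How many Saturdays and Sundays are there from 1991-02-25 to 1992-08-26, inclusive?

1991-02-25 is a Monday.
That's 549 days from start to end, counting both.
549 = 7 × 78 + 3, so there are 78 full weeks plus 3 extra days.
Each full week contributes 2 weekend days (Sat, Sun): 78 × 2 = 156.
The 3 extra days are Monday, Tuesday, Wednesday — none qualify.
Total: 156 + 0 = 156.

156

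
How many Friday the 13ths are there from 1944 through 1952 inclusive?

Friday-the-13ths by year:
1944: Oct
1945: Apr, Jul
1946: Sep, Dec
1947: Jun
1948: Feb, Aug
1949: May
1950: Jan, Oct
1951: Apr, Jul
1952: Jun

14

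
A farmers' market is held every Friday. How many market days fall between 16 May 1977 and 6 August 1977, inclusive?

12

16 May 1977 is a Monday.
That's 83 days from start to end, counting both.
83 = 7 × 11 + 6, so there are 11 full weeks plus 6 extra days.
Each full week contributes one Friday: 11 so far.
The 6 extra days are Monday, Tuesday, Wednesday, Thursday, Friday, Saturday — 1 of them qualifies.
Total: 11 + 1 = 12.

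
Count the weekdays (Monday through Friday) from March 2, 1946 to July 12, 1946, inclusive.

95 weekdays

March 2, 1946 is a Saturday.
From March 2, 1946 to July 12, 1946 is 133 days inclusive.
133 = 7 × 19, so the span is exactly 19 full weeks.
Each full week contributes 5 weekdays (Mon–Fri): 19 × 5 = 95.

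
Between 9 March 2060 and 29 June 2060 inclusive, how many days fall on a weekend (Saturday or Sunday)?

32

9 March 2060 is a Tuesday.
From 9 March 2060 to 29 June 2060 is 113 days inclusive.
113 = 7 × 16 + 1, so there are 16 full weeks plus 1 extra day.
Each full week contributes 2 weekend days (Sat, Sun): 16 × 2 = 32.
The 1 extra day is Tuesday — none qualify.
Total: 32 + 0 = 32.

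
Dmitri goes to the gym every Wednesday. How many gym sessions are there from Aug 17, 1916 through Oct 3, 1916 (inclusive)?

6

Aug 17, 1916 is a Thursday.
The range spans 48 days (inclusive of both endpoints).
48 = 7 × 6 + 6, so there are 6 full weeks plus 6 extra days.
Each full week contributes one Wednesday: 6 so far.
The 6 extra days are Thursday, Friday, Saturday, Sunday, Monday, Tuesday — none qualify.
Total: 6 + 0 = 6.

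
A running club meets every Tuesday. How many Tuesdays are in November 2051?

4

November 1, 2051 is a Wednesday.
From November 1, 2051 to November 30, 2051 is 30 days inclusive.
30 = 7 × 4 + 2, so there are 4 full weeks plus 2 extra days.
Each full week contributes one Tuesday: 4 so far.
The 2 extra days are Wednesday, Thursday — none qualify.
Total: 4 + 0 = 4.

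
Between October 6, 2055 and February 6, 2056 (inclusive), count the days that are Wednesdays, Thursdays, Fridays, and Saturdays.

October 6, 2055 is a Wednesday.
That's 124 days from start to end, counting both.
124 = 7 × 17 + 5, so there are 17 full weeks plus 5 extra days.
Each full week contributes 4 days from the set (Wed, Thu, Fri, Sat): 17 × 4 = 68.
The 5 extra days are Wed, Thu, Fri, Sat, Sun — 4 of them qualify.
Total: 68 + 4 = 72.

72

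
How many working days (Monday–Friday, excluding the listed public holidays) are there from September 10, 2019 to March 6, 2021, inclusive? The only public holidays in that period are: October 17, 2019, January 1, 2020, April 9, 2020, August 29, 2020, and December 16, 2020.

September 10, 2019 is a Tuesday.
That's 544 days from start to end, counting both.
544 = 7 × 77 + 5, so there are 77 full weeks plus 5 extra days.
Each full week contributes 5 weekdays (Mon–Fri): 77 × 5 = 385.
The 5 extra days are Tue, Wed, Thu, Fri, Sat — 4 of them qualify.
Total: 385 + 4 = 389.
Holidays: October 17, 2019 (Thu); January 1, 2020 (Wed); April 9, 2020 (Thu); August 29, 2020 (Sat); December 16, 2020 (Wed).
4 of the 5 holidays fall on weekdays; the rest are weekends and were already excluded.
Business days: 389 − 4 = 385.

385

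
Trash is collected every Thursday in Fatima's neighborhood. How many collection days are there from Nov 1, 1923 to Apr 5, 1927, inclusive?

179

Nov 1, 1923 is a Thursday.
From Nov 1, 1923 to Apr 5, 1927 is 1252 days inclusive.
1252 = 7 × 178 + 6, so there are 178 full weeks plus 6 extra days.
Each full week contributes one Thursday: 178 so far.
The 6 extra days are Thursday, Friday, Saturday, Sunday, Monday, Tuesday — 1 of them qualifies.
Total: 178 + 1 = 179.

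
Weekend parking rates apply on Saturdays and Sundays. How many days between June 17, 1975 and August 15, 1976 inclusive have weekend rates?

June 17, 1975 is a Tuesday.
From June 17, 1975 to August 15, 1976 is 426 days inclusive.
426 = 7 × 60 + 6, so there are 60 full weeks plus 6 extra days.
Each full week contributes 2 weekend days (Sat, Sun): 60 × 2 = 120.
The 6 extra days are Tuesday, Wednesday, Thursday, Friday, Saturday, Sunday — 2 of them qualify.
Total: 120 + 2 = 122.

122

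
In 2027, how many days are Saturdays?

52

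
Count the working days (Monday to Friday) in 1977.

Jan 1, 1977 is a Saturday.
That's 365 days from start to end, counting both.
365 = 7 × 52 + 1, so there are 52 full weeks plus 1 extra day.
Each full week contributes 5 weekdays (Mon–Fri): 52 × 5 = 260.
The 1 extra day is Saturday — none qualify.
Total: 260 + 0 = 260.

260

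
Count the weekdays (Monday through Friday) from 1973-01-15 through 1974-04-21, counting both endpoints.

1973-01-15 is a Monday.
That's 462 days from start to end, counting both.
462 = 7 × 66, so the span is exactly 66 full weeks.
Each full week contributes 5 weekdays (Mon–Fri): 66 × 5 = 330.

330 weekdays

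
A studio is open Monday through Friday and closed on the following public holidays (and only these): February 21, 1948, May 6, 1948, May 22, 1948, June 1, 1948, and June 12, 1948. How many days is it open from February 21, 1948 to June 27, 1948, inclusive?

February 21, 1948 is a Saturday.
The range spans 128 days (inclusive of both endpoints).
128 = 7 × 18 + 2, so there are 18 full weeks plus 2 extra days.
Each full week contributes 5 weekdays (Mon–Fri): 18 × 5 = 90.
The 2 extra days are Sat, Sun — none qualify.
Total: 90 + 0 = 90.
Holidays: February 21, 1948 (Sat); May 6, 1948 (Thu); May 22, 1948 (Sat); June 1, 1948 (Tue); June 12, 1948 (Sat).
2 of the 5 holidays fall on weekdays; the rest are weekends and were already excluded.
Business days: 90 − 2 = 88.

88 working days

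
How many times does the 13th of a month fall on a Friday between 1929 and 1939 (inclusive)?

Friday-the-13ths by year:
1929: Sep, Dec
1930: Jun
1931: Feb, Mar, Nov
1932: May
1933: Jan, Oct
1934: Apr, Jul
1935: Sep, Dec
1936: Mar, Nov
1937: Aug
1938: May
1939: Jan, Oct

19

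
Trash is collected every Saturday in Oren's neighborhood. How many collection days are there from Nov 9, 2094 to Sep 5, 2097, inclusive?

147

Nov 9, 2094 is a Tuesday.
The range spans 1032 days (inclusive of both endpoints).
1032 = 7 × 147 + 3, so there are 147 full weeks plus 3 extra days.
Each full week contributes one Saturday: 147 so far.
The 3 extra days are Tuesday, Wednesday, Thursday — none qualify.
Total: 147 + 0 = 147.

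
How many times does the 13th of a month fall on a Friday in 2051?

The 13th falls on a Friday when the month's 13th has weekday Fri.
Jan 13 is Fri ✓; Feb 13 is Mon; Mar 13 is Mon; Apr 13 is Thu; May 13 is Sat; Jun 13 is Tue; Jul 13 is Thu; Aug 13 is Sun; Sep 13 is Wed; Oct 13 is Fri ✓; Nov 13 is Mon; Dec 13 is Wed.
Friday the 13ths: Jan, Oct.

2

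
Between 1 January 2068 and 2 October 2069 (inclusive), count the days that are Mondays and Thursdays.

1 January 2068 is a Sunday.
The range spans 641 days (inclusive of both endpoints).
641 = 7 × 91 + 4, so there are 91 full weeks plus 4 extra days.
Each full week contributes 2 days from the set (Mon, Thu): 91 × 2 = 182.
The 4 extra days are Sunday, Monday, Tuesday, Wednesday — 1 of them qualifies.
Total: 182 + 1 = 183.

183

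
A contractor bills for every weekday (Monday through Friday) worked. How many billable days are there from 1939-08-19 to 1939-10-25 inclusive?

48

1939-08-19 is a Saturday.
That's 68 days from start to end, counting both.
68 = 7 × 9 + 5, so there are 9 full weeks plus 5 extra days.
Each full week contributes 5 weekdays (Mon–Fri): 9 × 5 = 45.
The 5 extra days are Sat, Sun, Mon, Tue, Wed — 3 of them qualify.
Total: 45 + 3 = 48.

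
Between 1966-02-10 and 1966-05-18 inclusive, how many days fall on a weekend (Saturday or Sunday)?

1966-02-10 is a Thursday.
The range spans 98 days (inclusive of both endpoints).
98 = 7 × 14, so the span is exactly 14 full weeks.
Each full week contributes 2 weekend days (Sat, Sun): 14 × 2 = 28.

28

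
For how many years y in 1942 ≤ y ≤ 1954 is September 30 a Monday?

1

Day of week of September 30 in each year:
1942: Wed, 1943: Thu, 1944: Sat, 1945: Sun, 1946: Mon ✓, 1947: Tue, 1948: Thu, 1949: Fri, 1950: Sat, 1951: Sun, 1952: Tue, 1953: Wed, 1954: Thu
Mondays: 1946.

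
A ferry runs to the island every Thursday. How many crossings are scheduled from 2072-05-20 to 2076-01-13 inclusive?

2072-05-20 is a Friday.
The range spans 1334 days (inclusive of both endpoints).
1334 = 7 × 190 + 4, so there are 190 full weeks plus 4 extra days.
Each full week contributes one Thursday: 190 so far.
The 4 extra days are Friday, Saturday, Sunday, Monday — none qualify.
Total: 190 + 0 = 190.

190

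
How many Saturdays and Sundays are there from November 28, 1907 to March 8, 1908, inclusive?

30

November 28, 1907 is a Thursday.
The range spans 102 days (inclusive of both endpoints).
102 = 7 × 14 + 4, so there are 14 full weeks plus 4 extra days.
Each full week contributes 2 weekend days (Sat, Sun): 14 × 2 = 28.
The 4 extra days are Thu, Fri, Sat, Sun — 2 of them qualify.
Total: 28 + 2 = 30.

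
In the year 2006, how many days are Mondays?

52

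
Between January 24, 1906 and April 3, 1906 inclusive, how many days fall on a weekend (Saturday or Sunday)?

20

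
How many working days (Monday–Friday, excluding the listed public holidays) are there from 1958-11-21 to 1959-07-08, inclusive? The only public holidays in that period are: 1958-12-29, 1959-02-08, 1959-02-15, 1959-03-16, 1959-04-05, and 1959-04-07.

161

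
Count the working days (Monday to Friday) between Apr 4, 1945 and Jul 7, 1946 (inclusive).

Apr 4, 1945 is a Wednesday.
That's 460 days from start to end, counting both.
460 = 7 × 65 + 5, so there are 65 full weeks plus 5 extra days.
Each full week contributes 5 weekdays (Mon–Fri): 65 × 5 = 325.
The 5 extra days are Wednesday, Thursday, Friday, Saturday, Sunday — 3 of them qualify.
Total: 325 + 3 = 328.

328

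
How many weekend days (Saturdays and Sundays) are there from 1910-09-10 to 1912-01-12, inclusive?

1910-09-10 is a Saturday.
The range spans 490 days (inclusive of both endpoints).
490 = 7 × 70, so the span is exactly 70 full weeks.
Each full week contributes 2 weekend days (Sat, Sun): 70 × 2 = 140.

140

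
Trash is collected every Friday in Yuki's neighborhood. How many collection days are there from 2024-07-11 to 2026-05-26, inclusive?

2024-07-11 is a Thursday.
The range spans 685 days (inclusive of both endpoints).
685 = 7 × 97 + 6, so there are 97 full weeks plus 6 extra days.
Each full week contributes one Friday: 97 so far.
The 6 extra days are Thu, Fri, Sat, Sun, Mon, Tue — 1 of them qualifies.
Total: 97 + 1 = 98.

98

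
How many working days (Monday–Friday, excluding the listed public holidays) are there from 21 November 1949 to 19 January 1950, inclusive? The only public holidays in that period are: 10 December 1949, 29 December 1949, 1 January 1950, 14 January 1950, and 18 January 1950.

42

21 November 1949 is a Monday.
From 21 November 1949 to 19 January 1950 is 60 days inclusive.
60 = 7 × 8 + 4, so there are 8 full weeks plus 4 extra days.
Each full week contributes 5 weekdays (Mon–Fri): 8 × 5 = 40.
The 4 extra days are Mon, Tue, Wed, Thu — 4 of them qualify.
Total: 40 + 4 = 44.
Holidays: 10 December 1949 (Sat); 29 December 1949 (Thu); 1 January 1950 (Sun); 14 January 1950 (Sat); 18 January 1950 (Wed).
2 of the 5 holidays fall on weekdays; the rest are weekends and were already excluded.
Business days: 44 − 2 = 42.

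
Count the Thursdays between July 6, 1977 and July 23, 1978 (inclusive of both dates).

55 Thursdays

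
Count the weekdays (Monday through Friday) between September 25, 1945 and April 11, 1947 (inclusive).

September 25, 1945 is a Tuesday.
From September 25, 1945 to April 11, 1947 is 564 days inclusive.
564 = 7 × 80 + 4, so there are 80 full weeks plus 4 extra days.
Each full week contributes 5 weekdays (Mon–Fri): 80 × 5 = 400.
The 4 extra days are Tuesday, Wednesday, Thursday, Friday — 4 of them qualify.
Total: 400 + 4 = 404.

404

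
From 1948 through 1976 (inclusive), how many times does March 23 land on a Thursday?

4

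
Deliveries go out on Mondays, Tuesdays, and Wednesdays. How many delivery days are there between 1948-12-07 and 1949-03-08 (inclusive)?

40

1948-12-07 is a Tuesday.
From 1948-12-07 to 1949-03-08 is 92 days inclusive.
92 = 7 × 13 + 1, so there are 13 full weeks plus 1 extra day.
Each full week contributes 3 days from the set (Mon, Tue, Wed): 13 × 3 = 39.
The 1 extra day is Tuesday — 1 of them qualifies.
Total: 39 + 1 = 40.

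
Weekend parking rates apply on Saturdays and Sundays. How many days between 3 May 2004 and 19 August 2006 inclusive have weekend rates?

239

3 May 2004 is a Monday.
That's 839 days from start to end, counting both.
839 = 7 × 119 + 6, so there are 119 full weeks plus 6 extra days.
Each full week contributes 2 weekend days (Sat, Sun): 119 × 2 = 238.
The 6 extra days are Mon, Tue, Wed, Thu, Fri, Sat — 1 of them qualifies.
Total: 238 + 1 = 239.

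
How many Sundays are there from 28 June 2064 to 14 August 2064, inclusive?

28 June 2064 is a Saturday.
From 28 June 2064 to 14 August 2064 is 48 days inclusive.
48 = 7 × 6 + 6, so there are 6 full weeks plus 6 extra days.
Each full week contributes one Sunday: 6 so far.
The 6 extra days are Saturday, Sunday, Monday, Tuesday, Wednesday, Thursday — 1 of them qualifies.
Total: 6 + 1 = 7.

7 Sundays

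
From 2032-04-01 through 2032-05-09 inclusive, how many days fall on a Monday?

5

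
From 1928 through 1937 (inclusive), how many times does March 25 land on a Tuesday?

1

Day of week of March 25 in each year:
1928: Sun, 1929: Mon, 1930: Tue ✓, 1931: Wed, 1932: Fri, 1933: Sat, 1934: Sun, 1935: Mon, 1936: Wed, 1937: Thu
Tuesdays: 1930.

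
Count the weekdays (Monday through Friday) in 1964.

262

1964-01-01 is a Wednesday.
From 1964-01-01 to 1964-12-31 is 366 days inclusive.
366 = 7 × 52 + 2, so there are 52 full weeks plus 2 extra days.
Each full week contributes 5 weekdays (Mon–Fri): 52 × 5 = 260.
The 2 extra days are Wed, Thu — 2 of them qualify.
Total: 260 + 2 = 262.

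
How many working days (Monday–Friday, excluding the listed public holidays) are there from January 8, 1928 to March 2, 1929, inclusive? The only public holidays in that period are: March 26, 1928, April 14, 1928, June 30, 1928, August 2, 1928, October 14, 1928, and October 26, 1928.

January 8, 1928 is a Sunday.
That's 420 days from start to end, counting both.
420 = 7 × 60, so the span is exactly 60 full weeks.
Each full week contributes 5 weekdays (Mon–Fri): 60 × 5 = 300.
Holidays: March 26, 1928 (Mon); April 14, 1928 (Sat); June 30, 1928 (Sat); August 2, 1928 (Thu); October 14, 1928 (Sun); October 26, 1928 (Fri).
3 of the 6 holidays fall on weekdays; the rest are weekends and were already excluded.
Business days: 300 − 3 = 297.

297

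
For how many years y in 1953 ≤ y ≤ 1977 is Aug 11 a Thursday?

Day of week of August 11 in each year:
1953: Tue, 1954: Wed, 1955: Thu ✓, 1956: Sat, 1957: Sun, 1958: Mon, 1959: Tue, 1960: Thu ✓, 1961: Fri, 1962: Sat, 1963: Sun, 1964: Tue, 1965: Wed, 1966: Thu ✓, 1967: Fri, 1968: Sun, 1969: Mon, 1970: Tue, 1971: Wed, 1972: Fri, 1973: Sat, 1974: Sun, 1975: Mon, 1976: Wed, 1977: Thu ✓
Thursdays: 1955, 1960, 1966, 1977.

4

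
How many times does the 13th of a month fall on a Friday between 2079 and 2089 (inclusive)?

18

Friday-the-13ths by year:
2079: Jan, Oct
2080: Sep, Dec
2081: Jun
2082: Feb, Mar, Nov
2083: Aug
2084: Oct
2085: Apr, Jul
2086: Sep, Dec
2087: Jun
2088: Feb, Aug
2089: May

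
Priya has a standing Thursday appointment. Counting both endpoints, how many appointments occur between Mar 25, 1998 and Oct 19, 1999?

Mar 25, 1998 is a Wednesday.
The range spans 574 days (inclusive of both endpoints).
574 = 7 × 82, so the span is exactly 82 full weeks.
Each full week contributes one Thursday: 82 so far.

82 Thursdays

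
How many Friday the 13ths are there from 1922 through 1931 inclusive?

Friday-the-13ths by year:
1922: Jan, Oct
1923: Apr, Jul
1924: Jun
1925: Feb, Mar, Nov
1926: Aug
1927: May
1928: Jan, Apr, Jul
1929: Sep, Dec
1930: Jun
1931: Feb, Mar, Nov

19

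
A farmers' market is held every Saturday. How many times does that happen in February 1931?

4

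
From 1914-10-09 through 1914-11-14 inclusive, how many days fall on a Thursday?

1914-10-09 is a Friday.
That's 37 days from start to end, counting both.
37 = 7 × 5 + 2, so there are 5 full weeks plus 2 extra days.
Each full week contributes one Thursday: 5 so far.
The 2 extra days are Friday, Saturday — none qualify.
Total: 5 + 0 = 5.

5 Thursdays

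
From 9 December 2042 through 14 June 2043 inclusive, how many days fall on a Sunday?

27 Sundays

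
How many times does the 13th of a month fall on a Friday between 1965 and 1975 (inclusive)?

17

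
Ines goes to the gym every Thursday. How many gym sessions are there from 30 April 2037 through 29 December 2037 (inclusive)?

30 April 2037 is a Thursday.
From 30 April 2037 to 29 December 2037 is 244 days inclusive.
244 = 7 × 34 + 6, so there are 34 full weeks plus 6 extra days.
Each full week contributes one Thursday: 34 so far.
The 6 extra days are Thursday, Friday, Saturday, Sunday, Monday, Tuesday — 1 of them qualifies.
Total: 34 + 1 = 35.

35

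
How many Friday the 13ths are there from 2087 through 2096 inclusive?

17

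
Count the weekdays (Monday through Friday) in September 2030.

Sep 1, 2030 is a Sunday.
From Sep 1, 2030 to Sep 30, 2030 is 30 days inclusive.
30 = 7 × 4 + 2, so there are 4 full weeks plus 2 extra days.
Each full week contributes 5 weekdays (Mon–Fri): 4 × 5 = 20.
The 2 extra days are Sun, Mon — 1 of them qualifies.
Total: 20 + 1 = 21.

21 weekdays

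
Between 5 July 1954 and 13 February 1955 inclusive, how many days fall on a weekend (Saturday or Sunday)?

5 July 1954 is a Monday.
That's 224 days from start to end, counting both.
224 = 7 × 32, so the span is exactly 32 full weeks.
Each full week contributes 2 weekend days (Sat, Sun): 32 × 2 = 64.

64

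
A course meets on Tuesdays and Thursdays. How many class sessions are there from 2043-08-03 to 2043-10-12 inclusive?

20

2043-08-03 is a Monday.
That's 71 days from start to end, counting both.
71 = 7 × 10 + 1, so there are 10 full weeks plus 1 extra day.
Each full week contributes 2 days from the set (Tue, Thu): 10 × 2 = 20.
The 1 extra day is Mon — none qualify.
Total: 20 + 0 = 20.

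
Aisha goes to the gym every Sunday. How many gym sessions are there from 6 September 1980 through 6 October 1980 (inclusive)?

5

6 September 1980 is a Saturday.
The range spans 31 days (inclusive of both endpoints).
31 = 7 × 4 + 3, so there are 4 full weeks plus 3 extra days.
Each full week contributes one Sunday: 4 so far.
The 3 extra days are Saturday, Sunday, Monday — 1 of them qualifies.
Total: 4 + 1 = 5.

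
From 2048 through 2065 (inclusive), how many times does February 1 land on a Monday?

Day of week of February 1 in each year:
2048: Sat, 2049: Mon ✓, 2050: Tue, 2051: Wed, 2052: Thu, 2053: Sat, 2054: Sun, 2055: Mon ✓, 2056: Tue, 2057: Thu, 2058: Fri, 2059: Sat, 2060: Sun, 2061: Tue, 2062: Wed, 2063: Thu, 2064: Fri, 2065: Sun
Mondays: 2049, 2055.

2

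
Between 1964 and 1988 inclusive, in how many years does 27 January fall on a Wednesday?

4

Day of week of January 27 in each year:
1964: Mon, 1965: Wed ✓, 1966: Thu, 1967: Fri, 1968: Sat, 1969: Mon, 1970: Tue, 1971: Wed ✓, 1972: Thu, 1973: Sat, 1974: Sun, 1975: Mon, 1976: Tue, 1977: Thu, 1978: Fri, 1979: Sat, 1980: Sun, 1981: Tue, 1982: Wed ✓, 1983: Thu, 1984: Fri, 1985: Sun, 1986: Mon, 1987: Tue, 1988: Wed ✓
Wednesdays: 1965, 1971, 1982, 1988.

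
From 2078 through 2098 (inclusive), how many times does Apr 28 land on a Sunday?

Day of week of April 28 in each year:
2078: Thu, 2079: Fri, 2080: Sun ✓, 2081: Mon, 2082: Tue, 2083: Wed, 2084: Fri, 2085: Sat, 2086: Sun ✓, 2087: Mon, 2088: Wed, 2089: Thu, 2090: Fri, 2091: Sat, 2092: Mon, 2093: Tue, 2094: Wed, 2095: Thu, 2096: Sat, 2097: Sun ✓, 2098: Mon
Sundays: 2080, 2086, 2097.

3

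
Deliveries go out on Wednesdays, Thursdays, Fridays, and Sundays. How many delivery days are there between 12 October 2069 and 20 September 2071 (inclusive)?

405

12 October 2069 is a Saturday.
That's 709 days from start to end, counting both.
709 = 7 × 101 + 2, so there are 101 full weeks plus 2 extra days.
Each full week contributes 4 days from the set (Wed, Thu, Fri, Sun): 101 × 4 = 404.
The 2 extra days are Saturday, Sunday — 1 of them qualifies.
Total: 404 + 1 = 405.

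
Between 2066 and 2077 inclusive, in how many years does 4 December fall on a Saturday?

2

Day of week of December 4 in each year:
2066: Sat ✓, 2067: Sun, 2068: Tue, 2069: Wed, 2070: Thu, 2071: Fri, 2072: Sun, 2073: Mon, 2074: Tue, 2075: Wed, 2076: Fri, 2077: Sat ✓
Saturdays: 2066, 2077.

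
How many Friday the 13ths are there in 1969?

1

The 13th falls on a Friday when the month's 13th has weekday Fri.
Jan 13 is Mon; Feb 13 is Thu; Mar 13 is Thu; Apr 13 is Sun; May 13 is Tue; Jun 13 is Fri ✓; Jul 13 is Sun; Aug 13 is Wed; Sep 13 is Sat; Oct 13 is Mon; Nov 13 is Thu; Dec 13 is Sat.
Friday the 13ths: Jun.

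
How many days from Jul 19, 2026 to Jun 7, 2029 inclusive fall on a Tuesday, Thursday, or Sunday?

453

Jul 19, 2026 is a Sunday.
From Jul 19, 2026 to Jun 7, 2029 is 1055 days inclusive.
1055 = 7 × 150 + 5, so there are 150 full weeks plus 5 extra days.
Each full week contributes 3 days from the set (Tue, Thu, Sun): 150 × 3 = 450.
The 5 extra days are Sunday, Monday, Tuesday, Wednesday, Thursday — 3 of them qualify.
Total: 450 + 3 = 453.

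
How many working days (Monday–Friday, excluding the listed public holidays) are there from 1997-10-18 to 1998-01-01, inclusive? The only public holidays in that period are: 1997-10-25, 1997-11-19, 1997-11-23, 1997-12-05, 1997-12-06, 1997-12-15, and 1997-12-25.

1997-10-18 is a Saturday.
From 1997-10-18 to 1998-01-01 is 76 days inclusive.
76 = 7 × 10 + 6, so there are 10 full weeks plus 6 extra days.
Each full week contributes 5 weekdays (Mon–Fri): 10 × 5 = 50.
The 6 extra days are Sat, Sun, Mon, Tue, Wed, Thu — 4 of them qualify.
Total: 50 + 4 = 54.
Holidays: 1997-10-25 (Sat); 1997-11-19 (Wed); 1997-11-23 (Sun); 1997-12-05 (Fri); 1997-12-06 (Sat); 1997-12-15 (Mon); 1997-12-25 (Thu).
4 of the 7 holidays fall on weekdays; the rest are weekends and were already excluded.
Business days: 54 − 4 = 50.

50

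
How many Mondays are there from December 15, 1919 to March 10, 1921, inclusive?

65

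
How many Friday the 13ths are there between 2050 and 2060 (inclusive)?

Friday-the-13ths by year:
2050: May
2051: Jan, Oct
2052: Sep, Dec
2053: Jun
2054: Feb, Mar, Nov
2055: Aug
2056: Oct
2057: Apr, Jul
2058: Sep, Dec
2059: Jun
2060: Feb, Aug

18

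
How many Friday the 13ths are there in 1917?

2

The 13th falls on a Friday when the month's 13th has weekday Fri.
Jan 13 is Sat; Feb 13 is Tue; Mar 13 is Tue; Apr 13 is Fri ✓; May 13 is Sun; Jun 13 is Wed; Jul 13 is Fri ✓; Aug 13 is Mon; Sep 13 is Thu; Oct 13 is Sat; Nov 13 is Tue; Dec 13 is Thu.
Friday the 13ths: Apr, Jul.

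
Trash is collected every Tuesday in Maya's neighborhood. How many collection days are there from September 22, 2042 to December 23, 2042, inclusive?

14

September 22, 2042 is a Monday.
The range spans 93 days (inclusive of both endpoints).
93 = 7 × 13 + 2, so there are 13 full weeks plus 2 extra days.
Each full week contributes one Tuesday: 13 so far.
The 2 extra days are Mon, Tue — 1 of them qualifies.
Total: 13 + 1 = 14.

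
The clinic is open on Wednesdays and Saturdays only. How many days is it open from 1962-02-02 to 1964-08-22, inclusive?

1962-02-02 is a Friday.
That's 933 days from start to end, counting both.
933 = 7 × 133 + 2, so there are 133 full weeks plus 2 extra days.
Each full week contributes 2 days from the set (Wed, Sat): 133 × 2 = 266.
The 2 extra days are Friday, Saturday — 1 of them qualifies.
Total: 266 + 1 = 267.

267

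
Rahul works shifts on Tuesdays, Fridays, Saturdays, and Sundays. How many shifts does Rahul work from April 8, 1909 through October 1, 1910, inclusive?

April 8, 1909 is a Thursday.
The range spans 542 days (inclusive of both endpoints).
542 = 7 × 77 + 3, so there are 77 full weeks plus 3 extra days.
Each full week contributes 4 days from the set (Tue, Fri, Sat, Sun): 77 × 4 = 308.
The 3 extra days are Thu, Fri, Sat — 2 of them qualify.
Total: 308 + 2 = 310.

310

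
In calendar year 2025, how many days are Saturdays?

52

January 1, 2025 is a Wednesday.
The range spans 365 days (inclusive of both endpoints).
365 = 7 × 52 + 1, so there are 52 full weeks plus 1 extra day.
Each full week contributes one Saturday: 52 so far.
The 1 extra day is Wed — none qualify.
Total: 52 + 0 = 52.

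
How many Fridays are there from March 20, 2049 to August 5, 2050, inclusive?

March 20, 2049 is a Saturday.
The range spans 504 days (inclusive of both endpoints).
504 = 7 × 72, so the span is exactly 72 full weeks.
Each full week contributes one Friday: 72 so far.
Total: 72.

72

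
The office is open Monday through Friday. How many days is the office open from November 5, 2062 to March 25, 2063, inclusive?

100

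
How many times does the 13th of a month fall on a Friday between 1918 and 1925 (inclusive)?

Friday-the-13ths by year:
1918: Sep, Dec
1919: Jun
1920: Feb, Aug
1921: May
1922: Jan, Oct
1923: Apr, Jul
1924: Jun
1925: Feb, Mar, Nov

14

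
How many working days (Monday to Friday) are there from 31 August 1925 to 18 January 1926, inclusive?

101 weekdays

31 August 1925 is a Monday.
From 31 August 1925 to 18 January 1926 is 141 days inclusive.
141 = 7 × 20 + 1, so there are 20 full weeks plus 1 extra day.
Each full week contributes 5 weekdays (Mon–Fri): 20 × 5 = 100.
The 1 extra day is Mon — 1 of them qualifies.
Total: 100 + 1 = 101.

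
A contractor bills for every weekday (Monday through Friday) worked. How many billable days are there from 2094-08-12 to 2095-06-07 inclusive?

2094-08-12 is a Thursday.
The range spans 300 days (inclusive of both endpoints).
300 = 7 × 42 + 6, so there are 42 full weeks plus 6 extra days.
Each full week contributes 5 weekdays (Mon–Fri): 42 × 5 = 210.
The 6 extra days are Thursday, Friday, Saturday, Sunday, Monday, Tuesday — 4 of them qualify.
Total: 210 + 4 = 214.

214 weekdays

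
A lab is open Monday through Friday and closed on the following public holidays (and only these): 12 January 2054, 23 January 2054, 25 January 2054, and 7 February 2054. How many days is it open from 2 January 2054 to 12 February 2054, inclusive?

2 January 2054 is a Friday.
From 2 January 2054 to 12 February 2054 is 42 days inclusive.
42 = 7 × 6, so the span is exactly 6 full weeks.
Each full week contributes 5 weekdays (Mon–Fri): 6 × 5 = 30.
Holidays: 12 January 2054 (Mon); 23 January 2054 (Fri); 25 January 2054 (Sun); 7 February 2054 (Sat).
2 of the 4 holidays fall on weekdays; the rest are weekends and were already excluded.
Business days: 30 − 2 = 28.

28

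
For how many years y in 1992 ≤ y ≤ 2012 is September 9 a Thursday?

Day of week of September 9 in each year:
1992: Wed, 1993: Thu ✓, 1994: Fri, 1995: Sat, 1996: Mon, 1997: Tue, 1998: Wed, 1999: Thu ✓, 2000: Sat, 2001: Sun, 2002: Mon, 2003: Tue, 2004: Thu ✓, 2005: Fri, 2006: Sat, 2007: Sun, 2008: Tue, 2009: Wed, 2010: Thu ✓, 2011: Fri, 2012: Sun
Thursdays: 1993, 1999, 2004, 2010.

4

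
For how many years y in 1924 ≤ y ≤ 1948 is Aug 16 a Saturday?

Day of week of August 16 in each year:
1924: Sat ✓, 1925: Sun, 1926: Mon, 1927: Tue, 1928: Thu, 1929: Fri, 1930: Sat ✓, 1931: Sun, 1932: Tue, 1933: Wed, 1934: Thu, 1935: Fri, 1936: Sun, 1937: Mon, 1938: Tue, 1939: Wed, 1940: Fri, 1941: Sat ✓, 1942: Sun, 1943: Mon, 1944: Wed, 1945: Thu, 1946: Fri, 1947: Sat ✓, 1948: Mon
Saturdays: 1924, 1930, 1941, 1947.

4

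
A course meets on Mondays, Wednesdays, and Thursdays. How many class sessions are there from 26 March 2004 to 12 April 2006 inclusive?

26 March 2004 is a Friday.
That's 748 days from start to end, counting both.
748 = 7 × 106 + 6, so there are 106 full weeks plus 6 extra days.
Each full week contributes 3 days from the set (Mon, Wed, Thu): 106 × 3 = 318.
The 6 extra days are Friday, Saturday, Sunday, Monday, Tuesday, Wednesday — 2 of them qualify.
Total: 318 + 2 = 320.

320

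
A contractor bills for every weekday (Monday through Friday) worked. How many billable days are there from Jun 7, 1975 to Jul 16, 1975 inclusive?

28 weekdays

Jun 7, 1975 is a Saturday.
The range spans 40 days (inclusive of both endpoints).
40 = 7 × 5 + 5, so there are 5 full weeks plus 5 extra days.
Each full week contributes 5 weekdays (Mon–Fri): 5 × 5 = 25.
The 5 extra days are Sat, Sun, Mon, Tue, Wed — 3 of them qualify.
Total: 25 + 3 = 28.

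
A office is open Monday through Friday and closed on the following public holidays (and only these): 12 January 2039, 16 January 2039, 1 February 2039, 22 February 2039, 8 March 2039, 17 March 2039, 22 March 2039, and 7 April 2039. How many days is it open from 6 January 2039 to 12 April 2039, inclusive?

62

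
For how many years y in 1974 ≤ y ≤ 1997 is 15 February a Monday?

Day of week of February 15 in each year:
1974: Fri, 1975: Sat, 1976: Sun, 1977: Tue, 1978: Wed, 1979: Thu, 1980: Fri, 1981: Sun, 1982: Mon ✓, 1983: Tue, 1984: Wed, 1985: Fri, 1986: Sat, 1987: Sun, 1988: Mon ✓, 1989: Wed, 1990: Thu, 1991: Fri, 1992: Sat, 1993: Mon ✓, 1994: Tue, 1995: Wed, 1996: Thu, 1997: Sat
Mondays: 1982, 1988, 1993.

3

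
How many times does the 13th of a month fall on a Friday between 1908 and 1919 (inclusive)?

19

Friday-the-13ths by year:
1908: Mar, Nov
1909: Aug
1910: May
1911: Jan, Oct
1912: Sep, Dec
1913: Jun
1914: Feb, Mar, Nov
1915: Aug
1916: Oct
1917: Apr, Jul
1918: Sep, Dec
1919: Jun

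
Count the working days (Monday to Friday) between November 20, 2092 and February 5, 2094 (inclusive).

November 20, 2092 is a Thursday.
From November 20, 2092 to February 5, 2094 is 443 days inclusive.
443 = 7 × 63 + 2, so there are 63 full weeks plus 2 extra days.
Each full week contributes 5 weekdays (Mon–Fri): 63 × 5 = 315.
The 2 extra days are Thu, Fri — 2 of them qualify.
Total: 315 + 2 = 317.

317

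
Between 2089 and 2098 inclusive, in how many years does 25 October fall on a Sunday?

Day of week of October 25 in each year:
2089: Tue, 2090: Wed, 2091: Thu, 2092: Sat, 2093: Sun ✓, 2094: Mon, 2095: Tue, 2096: Thu, 2097: Fri, 2098: Sat
Sundays: 2093.

1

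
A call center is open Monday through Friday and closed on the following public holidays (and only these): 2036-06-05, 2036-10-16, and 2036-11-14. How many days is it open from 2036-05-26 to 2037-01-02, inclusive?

157 business days

2036-05-26 is a Monday.
The range spans 222 days (inclusive of both endpoints).
222 = 7 × 31 + 5, so there are 31 full weeks plus 5 extra days.
Each full week contributes 5 weekdays (Mon–Fri): 31 × 5 = 155.
The 5 extra days are Mon, Tue, Wed, Thu, Fri — 5 of them qualify.
Total: 155 + 5 = 160.
Holidays: 2036-06-05 (Thu); 2036-10-16 (Thu); 2036-11-14 (Fri).
All 3 holidays fall on weekdays, so subtract 3.
Business days: 160 − 3 = 157.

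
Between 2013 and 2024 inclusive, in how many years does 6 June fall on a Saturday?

Day of week of June 6 in each year:
2013: Thu, 2014: Fri, 2015: Sat ✓, 2016: Mon, 2017: Tue, 2018: Wed, 2019: Thu, 2020: Sat ✓, 2021: Sun, 2022: Mon, 2023: Tue, 2024: Thu
Saturdays: 2015, 2020.

2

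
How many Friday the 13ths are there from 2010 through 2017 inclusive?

14

Friday-the-13ths by year:
2010: Aug
2011: May
2012: Jan, Apr, Jul
2013: Sep, Dec
2014: Jun
2015: Feb, Mar, Nov
2016: May
2017: Jan, Oct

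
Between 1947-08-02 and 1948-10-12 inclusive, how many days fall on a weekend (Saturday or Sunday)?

126

1947-08-02 is a Saturday.
The range spans 438 days (inclusive of both endpoints).
438 = 7 × 62 + 4, so there are 62 full weeks plus 4 extra days.
Each full week contributes 2 weekend days (Sat, Sun): 62 × 2 = 124.
The 4 extra days are Saturday, Sunday, Monday, Tuesday — 2 of them qualify.
Total: 124 + 2 = 126.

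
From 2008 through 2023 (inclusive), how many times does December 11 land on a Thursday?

Day of week of December 11 in each year:
2008: Thu ✓, 2009: Fri, 2010: Sat, 2011: Sun, 2012: Tue, 2013: Wed, 2014: Thu ✓, 2015: Fri, 2016: Sun, 2017: Mon, 2018: Tue, 2019: Wed, 2020: Fri, 2021: Sat, 2022: Sun, 2023: Mon
Thursdays: 2008, 2014.

2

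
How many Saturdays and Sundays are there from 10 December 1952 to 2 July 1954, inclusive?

162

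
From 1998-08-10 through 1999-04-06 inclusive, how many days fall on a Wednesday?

34

1998-08-10 is a Monday.
The range spans 240 days (inclusive of both endpoints).
240 = 7 × 34 + 2, so there are 34 full weeks plus 2 extra days.
Each full week contributes one Wednesday: 34 so far.
The 2 extra days are Mon, Tue — none qualify.
Total: 34 + 0 = 34.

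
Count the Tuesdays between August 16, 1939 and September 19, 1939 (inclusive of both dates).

5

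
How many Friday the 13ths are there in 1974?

2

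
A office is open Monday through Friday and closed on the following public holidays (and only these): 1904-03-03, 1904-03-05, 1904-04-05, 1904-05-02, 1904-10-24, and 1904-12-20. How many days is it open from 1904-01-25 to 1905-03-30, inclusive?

1904-01-25 is a Monday.
That's 431 days from start to end, counting both.
431 = 7 × 61 + 4, so there are 61 full weeks plus 4 extra days.
Each full week contributes 5 weekdays (Mon–Fri): 61 × 5 = 305.
The 4 extra days are Mon, Tue, Wed, Thu — 4 of them qualify.
Total: 305 + 4 = 309.
Holidays: 1904-03-03 (Thu); 1904-03-05 (Sat); 1904-04-05 (Tue); 1904-05-02 (Mon); 1904-10-24 (Mon); 1904-12-20 (Tue).
5 of the 6 holidays fall on weekdays; the rest are weekends and were already excluded.
Business days: 309 − 5 = 304.

304 business days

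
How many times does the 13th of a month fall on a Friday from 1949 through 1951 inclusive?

Friday-the-13ths by year:
1949: May
1950: Jan, Oct
1951: Apr, Jul

5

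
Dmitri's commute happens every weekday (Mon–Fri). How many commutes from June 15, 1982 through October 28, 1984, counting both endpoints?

619

June 15, 1982 is a Tuesday.
The range spans 867 days (inclusive of both endpoints).
867 = 7 × 123 + 6, so there are 123 full weeks plus 6 extra days.
Each full week contributes 5 weekdays (Mon–Fri): 123 × 5 = 615.
The 6 extra days are Tue, Wed, Thu, Fri, Sat, Sun — 4 of them qualify.
Total: 615 + 4 = 619.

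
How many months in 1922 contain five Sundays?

A month has five Sundays exactly when Sunday falls within its first (length − 28) days.
Jan: 31 days, starts Sun → 5 of Sun, Mon, Tue ✓
Feb: 28 days, starts Wed → 5 of (none)
Mar: 31 days, starts Wed → 5 of Wed, Thu, Fri
Apr: 30 days, starts Sat → 5 of Sat, Sun ✓
May: 31 days, starts Mon → 5 of Mon, Tue, Wed
Jun: 30 days, starts Thu → 5 of Thu, Fri
Jul: 31 days, starts Sat → 5 of Sat, Sun, Mon ✓
Aug: 31 days, starts Tue → 5 of Tue, Wed, Thu
Sep: 30 days, starts Fri → 5 of Fri, Sat
Oct: 31 days, starts Sun → 5 of Sun, Mon, Tue ✓
Nov: 30 days, starts Wed → 5 of Wed, Thu
Dec: 31 days, starts Fri → 5 of Fri, Sat, Sun ✓
Months with five Sundays: Jan, Apr, Jul, Oct, Dec.

5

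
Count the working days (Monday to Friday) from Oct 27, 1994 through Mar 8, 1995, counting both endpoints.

95

Oct 27, 1994 is a Thursday.
The range spans 133 days (inclusive of both endpoints).
133 = 7 × 19, so the span is exactly 19 full weeks.
Each full week contributes 5 weekdays (Mon–Fri): 19 × 5 = 95.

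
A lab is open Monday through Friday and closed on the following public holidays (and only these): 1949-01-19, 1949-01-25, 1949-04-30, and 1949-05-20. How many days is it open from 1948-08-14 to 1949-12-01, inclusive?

1948-08-14 is a Saturday.
From 1948-08-14 to 1949-12-01 is 475 days inclusive.
475 = 7 × 67 + 6, so there are 67 full weeks plus 6 extra days.
Each full week contributes 5 weekdays (Mon–Fri): 67 × 5 = 335.
The 6 extra days are Sat, Sun, Mon, Tue, Wed, Thu — 4 of them qualify.
Total: 335 + 4 = 339.
Holidays: 1949-01-19 (Wed); 1949-01-25 (Tue); 1949-04-30 (Sat); 1949-05-20 (Fri).
3 of the 4 holidays fall on weekdays; the rest are weekends and were already excluded.
Business days: 339 − 3 = 336.

336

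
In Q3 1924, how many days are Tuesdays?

14

Jul 1, 1924 is a Tuesday.
That's 92 days from start to end, counting both.
92 = 7 × 13 + 1, so there are 13 full weeks plus 1 extra day.
Each full week contributes one Tuesday: 13 so far.
The 1 extra day is Tuesday — 1 of them qualifies.
Total: 13 + 1 = 14.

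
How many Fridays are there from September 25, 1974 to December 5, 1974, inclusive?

September 25, 1974 is a Wednesday.
The range spans 72 days (inclusive of both endpoints).
72 = 7 × 10 + 2, so there are 10 full weeks plus 2 extra days.
Each full week contributes one Friday: 10 so far.
The 2 extra days are Wed, Thu — none qualify.
Total: 10 + 0 = 10.

10 Fridays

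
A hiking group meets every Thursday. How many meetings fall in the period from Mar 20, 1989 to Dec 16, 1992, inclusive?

Mar 20, 1989 is a Monday.
From Mar 20, 1989 to Dec 16, 1992 is 1368 days inclusive.
1368 = 7 × 195 + 3, so there are 195 full weeks plus 3 extra days.
Each full week contributes one Thursday: 195 so far.
The 3 extra days are Mon, Tue, Wed — none qualify.
Total: 195 + 0 = 195.

195 Thursdays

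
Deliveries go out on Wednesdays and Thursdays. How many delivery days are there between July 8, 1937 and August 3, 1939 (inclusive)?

217

July 8, 1937 is a Thursday.
The range spans 757 days (inclusive of both endpoints).
757 = 7 × 108 + 1, so there are 108 full weeks plus 1 extra day.
Each full week contributes 2 days from the set (Wed, Thu): 108 × 2 = 216.
The 1 extra day is Thursday — 1 of them qualifies.
Total: 216 + 1 = 217.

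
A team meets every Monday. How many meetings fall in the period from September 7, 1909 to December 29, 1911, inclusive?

120

September 7, 1909 is a Tuesday.
The range spans 844 days (inclusive of both endpoints).
844 = 7 × 120 + 4, so there are 120 full weeks plus 4 extra days.
Each full week contributes one Monday: 120 so far.
The 4 extra days are Tuesday, Wednesday, Thursday, Friday — none qualify.
Total: 120 + 0 = 120.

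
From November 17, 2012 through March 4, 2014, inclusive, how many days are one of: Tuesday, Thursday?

November 17, 2012 is a Saturday.
The range spans 473 days (inclusive of both endpoints).
473 = 7 × 67 + 4, so there are 67 full weeks plus 4 extra days.
Each full week contributes 2 days from the set (Tue, Thu): 67 × 2 = 134.
The 4 extra days are Sat, Sun, Mon, Tue — 1 of them qualifies.
Total: 134 + 1 = 135.

135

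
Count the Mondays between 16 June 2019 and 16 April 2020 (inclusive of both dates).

44 Mondays

16 June 2019 is a Sunday.
The range spans 306 days (inclusive of both endpoints).
306 = 7 × 43 + 5, so there are 43 full weeks plus 5 extra days.
Each full week contributes one Monday: 43 so far.
The 5 extra days are Sunday, Monday, Tuesday, Wednesday, Thursday — 1 of them qualifies.
Total: 43 + 1 = 44.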